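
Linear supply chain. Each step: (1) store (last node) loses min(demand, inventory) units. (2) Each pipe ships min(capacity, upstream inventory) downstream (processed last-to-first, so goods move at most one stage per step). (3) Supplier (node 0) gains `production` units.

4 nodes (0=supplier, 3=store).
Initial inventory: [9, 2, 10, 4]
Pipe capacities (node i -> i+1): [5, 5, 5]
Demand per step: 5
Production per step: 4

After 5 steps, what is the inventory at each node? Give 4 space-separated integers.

Step 1: demand=5,sold=4 ship[2->3]=5 ship[1->2]=2 ship[0->1]=5 prod=4 -> inv=[8 5 7 5]
Step 2: demand=5,sold=5 ship[2->3]=5 ship[1->2]=5 ship[0->1]=5 prod=4 -> inv=[7 5 7 5]
Step 3: demand=5,sold=5 ship[2->3]=5 ship[1->2]=5 ship[0->1]=5 prod=4 -> inv=[6 5 7 5]
Step 4: demand=5,sold=5 ship[2->3]=5 ship[1->2]=5 ship[0->1]=5 prod=4 -> inv=[5 5 7 5]
Step 5: demand=5,sold=5 ship[2->3]=5 ship[1->2]=5 ship[0->1]=5 prod=4 -> inv=[4 5 7 5]

4 5 7 5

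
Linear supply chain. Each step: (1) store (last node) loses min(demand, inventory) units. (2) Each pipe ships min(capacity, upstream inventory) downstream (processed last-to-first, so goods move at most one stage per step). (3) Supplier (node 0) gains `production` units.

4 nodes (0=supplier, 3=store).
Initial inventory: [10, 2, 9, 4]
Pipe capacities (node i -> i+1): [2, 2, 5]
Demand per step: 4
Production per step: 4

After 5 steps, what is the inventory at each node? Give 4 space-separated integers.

Step 1: demand=4,sold=4 ship[2->3]=5 ship[1->2]=2 ship[0->1]=2 prod=4 -> inv=[12 2 6 5]
Step 2: demand=4,sold=4 ship[2->3]=5 ship[1->2]=2 ship[0->1]=2 prod=4 -> inv=[14 2 3 6]
Step 3: demand=4,sold=4 ship[2->3]=3 ship[1->2]=2 ship[0->1]=2 prod=4 -> inv=[16 2 2 5]
Step 4: demand=4,sold=4 ship[2->3]=2 ship[1->2]=2 ship[0->1]=2 prod=4 -> inv=[18 2 2 3]
Step 5: demand=4,sold=3 ship[2->3]=2 ship[1->2]=2 ship[0->1]=2 prod=4 -> inv=[20 2 2 2]

20 2 2 2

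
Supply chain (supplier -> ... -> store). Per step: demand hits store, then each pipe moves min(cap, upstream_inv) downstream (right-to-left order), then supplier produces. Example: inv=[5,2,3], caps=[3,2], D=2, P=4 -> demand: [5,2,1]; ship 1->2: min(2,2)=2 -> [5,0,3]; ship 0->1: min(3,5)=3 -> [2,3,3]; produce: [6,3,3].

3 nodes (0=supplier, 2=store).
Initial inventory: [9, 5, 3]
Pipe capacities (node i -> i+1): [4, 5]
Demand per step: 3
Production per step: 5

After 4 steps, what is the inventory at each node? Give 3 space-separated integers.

Step 1: demand=3,sold=3 ship[1->2]=5 ship[0->1]=4 prod=5 -> inv=[10 4 5]
Step 2: demand=3,sold=3 ship[1->2]=4 ship[0->1]=4 prod=5 -> inv=[11 4 6]
Step 3: demand=3,sold=3 ship[1->2]=4 ship[0->1]=4 prod=5 -> inv=[12 4 7]
Step 4: demand=3,sold=3 ship[1->2]=4 ship[0->1]=4 prod=5 -> inv=[13 4 8]

13 4 8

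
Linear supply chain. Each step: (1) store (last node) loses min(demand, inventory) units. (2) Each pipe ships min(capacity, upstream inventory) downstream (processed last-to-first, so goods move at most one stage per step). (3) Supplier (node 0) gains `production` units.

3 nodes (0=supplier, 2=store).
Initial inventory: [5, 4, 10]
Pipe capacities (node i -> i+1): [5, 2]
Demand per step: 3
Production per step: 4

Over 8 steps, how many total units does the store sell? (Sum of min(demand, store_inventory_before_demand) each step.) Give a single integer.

Step 1: sold=3 (running total=3) -> [4 7 9]
Step 2: sold=3 (running total=6) -> [4 9 8]
Step 3: sold=3 (running total=9) -> [4 11 7]
Step 4: sold=3 (running total=12) -> [4 13 6]
Step 5: sold=3 (running total=15) -> [4 15 5]
Step 6: sold=3 (running total=18) -> [4 17 4]
Step 7: sold=3 (running total=21) -> [4 19 3]
Step 8: sold=3 (running total=24) -> [4 21 2]

Answer: 24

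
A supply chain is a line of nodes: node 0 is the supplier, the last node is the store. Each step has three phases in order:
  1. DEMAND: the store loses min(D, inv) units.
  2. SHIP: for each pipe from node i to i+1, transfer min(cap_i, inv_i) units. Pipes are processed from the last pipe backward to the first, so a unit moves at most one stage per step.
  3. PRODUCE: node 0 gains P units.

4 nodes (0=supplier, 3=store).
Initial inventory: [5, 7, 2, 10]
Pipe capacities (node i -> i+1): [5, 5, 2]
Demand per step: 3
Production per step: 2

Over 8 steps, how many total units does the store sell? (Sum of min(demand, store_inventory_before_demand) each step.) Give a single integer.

Answer: 24

Derivation:
Step 1: sold=3 (running total=3) -> [2 7 5 9]
Step 2: sold=3 (running total=6) -> [2 4 8 8]
Step 3: sold=3 (running total=9) -> [2 2 10 7]
Step 4: sold=3 (running total=12) -> [2 2 10 6]
Step 5: sold=3 (running total=15) -> [2 2 10 5]
Step 6: sold=3 (running total=18) -> [2 2 10 4]
Step 7: sold=3 (running total=21) -> [2 2 10 3]
Step 8: sold=3 (running total=24) -> [2 2 10 2]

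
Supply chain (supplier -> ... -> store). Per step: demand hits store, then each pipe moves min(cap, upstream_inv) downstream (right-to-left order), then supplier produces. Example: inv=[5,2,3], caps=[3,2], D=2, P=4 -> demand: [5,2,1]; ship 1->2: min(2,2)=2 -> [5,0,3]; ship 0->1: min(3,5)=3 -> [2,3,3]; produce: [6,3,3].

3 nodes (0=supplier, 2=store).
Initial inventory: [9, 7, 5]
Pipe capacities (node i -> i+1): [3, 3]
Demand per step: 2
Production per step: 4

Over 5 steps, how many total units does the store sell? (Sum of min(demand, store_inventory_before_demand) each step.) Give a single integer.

Step 1: sold=2 (running total=2) -> [10 7 6]
Step 2: sold=2 (running total=4) -> [11 7 7]
Step 3: sold=2 (running total=6) -> [12 7 8]
Step 4: sold=2 (running total=8) -> [13 7 9]
Step 5: sold=2 (running total=10) -> [14 7 10]

Answer: 10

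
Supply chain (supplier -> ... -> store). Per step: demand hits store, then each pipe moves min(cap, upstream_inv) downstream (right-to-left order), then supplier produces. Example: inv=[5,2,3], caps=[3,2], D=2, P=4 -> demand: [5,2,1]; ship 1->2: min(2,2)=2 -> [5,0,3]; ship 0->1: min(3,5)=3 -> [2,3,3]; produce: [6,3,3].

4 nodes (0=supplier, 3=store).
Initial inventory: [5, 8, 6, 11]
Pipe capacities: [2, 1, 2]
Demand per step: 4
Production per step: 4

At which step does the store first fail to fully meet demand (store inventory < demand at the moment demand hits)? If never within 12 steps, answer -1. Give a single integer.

Step 1: demand=4,sold=4 ship[2->3]=2 ship[1->2]=1 ship[0->1]=2 prod=4 -> [7 9 5 9]
Step 2: demand=4,sold=4 ship[2->3]=2 ship[1->2]=1 ship[0->1]=2 prod=4 -> [9 10 4 7]
Step 3: demand=4,sold=4 ship[2->3]=2 ship[1->2]=1 ship[0->1]=2 prod=4 -> [11 11 3 5]
Step 4: demand=4,sold=4 ship[2->3]=2 ship[1->2]=1 ship[0->1]=2 prod=4 -> [13 12 2 3]
Step 5: demand=4,sold=3 ship[2->3]=2 ship[1->2]=1 ship[0->1]=2 prod=4 -> [15 13 1 2]
Step 6: demand=4,sold=2 ship[2->3]=1 ship[1->2]=1 ship[0->1]=2 prod=4 -> [17 14 1 1]
Step 7: demand=4,sold=1 ship[2->3]=1 ship[1->2]=1 ship[0->1]=2 prod=4 -> [19 15 1 1]
Step 8: demand=4,sold=1 ship[2->3]=1 ship[1->2]=1 ship[0->1]=2 prod=4 -> [21 16 1 1]
Step 9: demand=4,sold=1 ship[2->3]=1 ship[1->2]=1 ship[0->1]=2 prod=4 -> [23 17 1 1]
Step 10: demand=4,sold=1 ship[2->3]=1 ship[1->2]=1 ship[0->1]=2 prod=4 -> [25 18 1 1]
Step 11: demand=4,sold=1 ship[2->3]=1 ship[1->2]=1 ship[0->1]=2 prod=4 -> [27 19 1 1]
Step 12: demand=4,sold=1 ship[2->3]=1 ship[1->2]=1 ship[0->1]=2 prod=4 -> [29 20 1 1]
First stockout at step 5

5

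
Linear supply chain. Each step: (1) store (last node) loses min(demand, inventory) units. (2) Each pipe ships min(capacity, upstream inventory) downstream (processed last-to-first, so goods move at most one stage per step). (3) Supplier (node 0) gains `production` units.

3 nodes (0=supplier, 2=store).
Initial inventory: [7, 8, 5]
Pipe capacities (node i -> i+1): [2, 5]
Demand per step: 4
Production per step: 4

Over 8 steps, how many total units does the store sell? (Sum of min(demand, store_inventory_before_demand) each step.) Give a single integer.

Answer: 25

Derivation:
Step 1: sold=4 (running total=4) -> [9 5 6]
Step 2: sold=4 (running total=8) -> [11 2 7]
Step 3: sold=4 (running total=12) -> [13 2 5]
Step 4: sold=4 (running total=16) -> [15 2 3]
Step 5: sold=3 (running total=19) -> [17 2 2]
Step 6: sold=2 (running total=21) -> [19 2 2]
Step 7: sold=2 (running total=23) -> [21 2 2]
Step 8: sold=2 (running total=25) -> [23 2 2]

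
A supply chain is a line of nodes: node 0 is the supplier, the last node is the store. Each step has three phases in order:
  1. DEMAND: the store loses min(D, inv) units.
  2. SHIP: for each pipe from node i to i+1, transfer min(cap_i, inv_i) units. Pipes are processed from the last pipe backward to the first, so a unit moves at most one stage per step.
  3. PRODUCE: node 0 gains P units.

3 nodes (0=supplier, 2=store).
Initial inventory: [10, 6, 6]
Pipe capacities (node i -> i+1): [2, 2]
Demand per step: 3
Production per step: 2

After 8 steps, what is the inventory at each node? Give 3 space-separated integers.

Step 1: demand=3,sold=3 ship[1->2]=2 ship[0->1]=2 prod=2 -> inv=[10 6 5]
Step 2: demand=3,sold=3 ship[1->2]=2 ship[0->1]=2 prod=2 -> inv=[10 6 4]
Step 3: demand=3,sold=3 ship[1->2]=2 ship[0->1]=2 prod=2 -> inv=[10 6 3]
Step 4: demand=3,sold=3 ship[1->2]=2 ship[0->1]=2 prod=2 -> inv=[10 6 2]
Step 5: demand=3,sold=2 ship[1->2]=2 ship[0->1]=2 prod=2 -> inv=[10 6 2]
Step 6: demand=3,sold=2 ship[1->2]=2 ship[0->1]=2 prod=2 -> inv=[10 6 2]
Step 7: demand=3,sold=2 ship[1->2]=2 ship[0->1]=2 prod=2 -> inv=[10 6 2]
Step 8: demand=3,sold=2 ship[1->2]=2 ship[0->1]=2 prod=2 -> inv=[10 6 2]

10 6 2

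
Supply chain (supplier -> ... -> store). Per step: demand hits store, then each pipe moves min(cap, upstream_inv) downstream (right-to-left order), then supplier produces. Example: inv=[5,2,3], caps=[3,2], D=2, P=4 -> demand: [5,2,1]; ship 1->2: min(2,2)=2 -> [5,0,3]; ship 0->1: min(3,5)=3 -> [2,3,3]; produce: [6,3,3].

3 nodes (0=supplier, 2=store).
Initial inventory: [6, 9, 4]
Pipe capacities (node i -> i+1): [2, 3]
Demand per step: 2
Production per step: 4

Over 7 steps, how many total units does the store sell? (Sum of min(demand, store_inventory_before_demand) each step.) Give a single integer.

Answer: 14

Derivation:
Step 1: sold=2 (running total=2) -> [8 8 5]
Step 2: sold=2 (running total=4) -> [10 7 6]
Step 3: sold=2 (running total=6) -> [12 6 7]
Step 4: sold=2 (running total=8) -> [14 5 8]
Step 5: sold=2 (running total=10) -> [16 4 9]
Step 6: sold=2 (running total=12) -> [18 3 10]
Step 7: sold=2 (running total=14) -> [20 2 11]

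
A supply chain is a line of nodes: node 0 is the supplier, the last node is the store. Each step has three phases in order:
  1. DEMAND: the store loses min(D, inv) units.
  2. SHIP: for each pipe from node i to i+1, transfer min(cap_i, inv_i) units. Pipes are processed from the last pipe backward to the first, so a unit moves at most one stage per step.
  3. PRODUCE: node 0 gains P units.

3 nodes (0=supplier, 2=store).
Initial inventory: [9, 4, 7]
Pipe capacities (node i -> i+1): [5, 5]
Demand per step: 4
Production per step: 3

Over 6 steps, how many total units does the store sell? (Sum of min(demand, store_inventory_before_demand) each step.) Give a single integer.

Step 1: sold=4 (running total=4) -> [7 5 7]
Step 2: sold=4 (running total=8) -> [5 5 8]
Step 3: sold=4 (running total=12) -> [3 5 9]
Step 4: sold=4 (running total=16) -> [3 3 10]
Step 5: sold=4 (running total=20) -> [3 3 9]
Step 6: sold=4 (running total=24) -> [3 3 8]

Answer: 24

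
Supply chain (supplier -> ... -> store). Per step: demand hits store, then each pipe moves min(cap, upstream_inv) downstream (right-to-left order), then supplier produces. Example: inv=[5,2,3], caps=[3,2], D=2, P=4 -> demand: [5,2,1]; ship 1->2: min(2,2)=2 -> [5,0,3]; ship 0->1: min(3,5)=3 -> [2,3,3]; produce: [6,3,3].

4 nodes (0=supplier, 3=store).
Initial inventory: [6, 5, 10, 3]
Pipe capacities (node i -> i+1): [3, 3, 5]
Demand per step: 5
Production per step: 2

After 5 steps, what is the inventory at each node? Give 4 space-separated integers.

Step 1: demand=5,sold=3 ship[2->3]=5 ship[1->2]=3 ship[0->1]=3 prod=2 -> inv=[5 5 8 5]
Step 2: demand=5,sold=5 ship[2->3]=5 ship[1->2]=3 ship[0->1]=3 prod=2 -> inv=[4 5 6 5]
Step 3: demand=5,sold=5 ship[2->3]=5 ship[1->2]=3 ship[0->1]=3 prod=2 -> inv=[3 5 4 5]
Step 4: demand=5,sold=5 ship[2->3]=4 ship[1->2]=3 ship[0->1]=3 prod=2 -> inv=[2 5 3 4]
Step 5: demand=5,sold=4 ship[2->3]=3 ship[1->2]=3 ship[0->1]=2 prod=2 -> inv=[2 4 3 3]

2 4 3 3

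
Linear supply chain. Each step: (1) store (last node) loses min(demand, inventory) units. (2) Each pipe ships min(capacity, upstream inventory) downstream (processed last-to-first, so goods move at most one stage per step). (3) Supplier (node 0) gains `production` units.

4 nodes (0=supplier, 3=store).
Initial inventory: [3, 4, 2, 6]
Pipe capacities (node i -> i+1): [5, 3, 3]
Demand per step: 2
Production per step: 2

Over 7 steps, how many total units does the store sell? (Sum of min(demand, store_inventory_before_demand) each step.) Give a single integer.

Answer: 14

Derivation:
Step 1: sold=2 (running total=2) -> [2 4 3 6]
Step 2: sold=2 (running total=4) -> [2 3 3 7]
Step 3: sold=2 (running total=6) -> [2 2 3 8]
Step 4: sold=2 (running total=8) -> [2 2 2 9]
Step 5: sold=2 (running total=10) -> [2 2 2 9]
Step 6: sold=2 (running total=12) -> [2 2 2 9]
Step 7: sold=2 (running total=14) -> [2 2 2 9]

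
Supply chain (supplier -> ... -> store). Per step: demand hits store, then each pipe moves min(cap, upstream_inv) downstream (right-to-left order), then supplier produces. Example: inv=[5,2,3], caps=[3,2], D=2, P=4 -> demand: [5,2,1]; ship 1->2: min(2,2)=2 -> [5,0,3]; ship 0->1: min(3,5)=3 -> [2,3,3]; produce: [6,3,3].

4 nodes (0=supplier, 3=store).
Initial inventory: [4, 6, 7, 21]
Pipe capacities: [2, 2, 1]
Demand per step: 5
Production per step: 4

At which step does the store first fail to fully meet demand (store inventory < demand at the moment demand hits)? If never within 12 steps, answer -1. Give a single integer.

Step 1: demand=5,sold=5 ship[2->3]=1 ship[1->2]=2 ship[0->1]=2 prod=4 -> [6 6 8 17]
Step 2: demand=5,sold=5 ship[2->3]=1 ship[1->2]=2 ship[0->1]=2 prod=4 -> [8 6 9 13]
Step 3: demand=5,sold=5 ship[2->3]=1 ship[1->2]=2 ship[0->1]=2 prod=4 -> [10 6 10 9]
Step 4: demand=5,sold=5 ship[2->3]=1 ship[1->2]=2 ship[0->1]=2 prod=4 -> [12 6 11 5]
Step 5: demand=5,sold=5 ship[2->3]=1 ship[1->2]=2 ship[0->1]=2 prod=4 -> [14 6 12 1]
Step 6: demand=5,sold=1 ship[2->3]=1 ship[1->2]=2 ship[0->1]=2 prod=4 -> [16 6 13 1]
Step 7: demand=5,sold=1 ship[2->3]=1 ship[1->2]=2 ship[0->1]=2 prod=4 -> [18 6 14 1]
Step 8: demand=5,sold=1 ship[2->3]=1 ship[1->2]=2 ship[0->1]=2 prod=4 -> [20 6 15 1]
Step 9: demand=5,sold=1 ship[2->3]=1 ship[1->2]=2 ship[0->1]=2 prod=4 -> [22 6 16 1]
Step 10: demand=5,sold=1 ship[2->3]=1 ship[1->2]=2 ship[0->1]=2 prod=4 -> [24 6 17 1]
Step 11: demand=5,sold=1 ship[2->3]=1 ship[1->2]=2 ship[0->1]=2 prod=4 -> [26 6 18 1]
Step 12: demand=5,sold=1 ship[2->3]=1 ship[1->2]=2 ship[0->1]=2 prod=4 -> [28 6 19 1]
First stockout at step 6

6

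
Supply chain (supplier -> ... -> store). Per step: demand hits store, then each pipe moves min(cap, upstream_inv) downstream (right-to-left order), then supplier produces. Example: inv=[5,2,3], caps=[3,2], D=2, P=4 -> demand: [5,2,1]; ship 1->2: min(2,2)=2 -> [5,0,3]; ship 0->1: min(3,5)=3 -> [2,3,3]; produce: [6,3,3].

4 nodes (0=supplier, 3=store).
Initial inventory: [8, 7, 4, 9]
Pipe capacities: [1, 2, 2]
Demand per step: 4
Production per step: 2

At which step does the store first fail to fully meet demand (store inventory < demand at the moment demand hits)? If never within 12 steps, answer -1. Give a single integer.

Step 1: demand=4,sold=4 ship[2->3]=2 ship[1->2]=2 ship[0->1]=1 prod=2 -> [9 6 4 7]
Step 2: demand=4,sold=4 ship[2->3]=2 ship[1->2]=2 ship[0->1]=1 prod=2 -> [10 5 4 5]
Step 3: demand=4,sold=4 ship[2->3]=2 ship[1->2]=2 ship[0->1]=1 prod=2 -> [11 4 4 3]
Step 4: demand=4,sold=3 ship[2->3]=2 ship[1->2]=2 ship[0->1]=1 prod=2 -> [12 3 4 2]
Step 5: demand=4,sold=2 ship[2->3]=2 ship[1->2]=2 ship[0->1]=1 prod=2 -> [13 2 4 2]
Step 6: demand=4,sold=2 ship[2->3]=2 ship[1->2]=2 ship[0->1]=1 prod=2 -> [14 1 4 2]
Step 7: demand=4,sold=2 ship[2->3]=2 ship[1->2]=1 ship[0->1]=1 prod=2 -> [15 1 3 2]
Step 8: demand=4,sold=2 ship[2->3]=2 ship[1->2]=1 ship[0->1]=1 prod=2 -> [16 1 2 2]
Step 9: demand=4,sold=2 ship[2->3]=2 ship[1->2]=1 ship[0->1]=1 prod=2 -> [17 1 1 2]
Step 10: demand=4,sold=2 ship[2->3]=1 ship[1->2]=1 ship[0->1]=1 prod=2 -> [18 1 1 1]
Step 11: demand=4,sold=1 ship[2->3]=1 ship[1->2]=1 ship[0->1]=1 prod=2 -> [19 1 1 1]
Step 12: demand=4,sold=1 ship[2->3]=1 ship[1->2]=1 ship[0->1]=1 prod=2 -> [20 1 1 1]
First stockout at step 4

4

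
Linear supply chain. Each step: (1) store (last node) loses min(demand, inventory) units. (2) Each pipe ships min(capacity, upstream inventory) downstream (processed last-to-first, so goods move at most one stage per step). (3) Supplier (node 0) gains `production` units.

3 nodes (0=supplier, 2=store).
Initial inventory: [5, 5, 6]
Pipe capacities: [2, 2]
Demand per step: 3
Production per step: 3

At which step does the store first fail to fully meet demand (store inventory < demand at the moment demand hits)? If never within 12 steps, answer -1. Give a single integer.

Step 1: demand=3,sold=3 ship[1->2]=2 ship[0->1]=2 prod=3 -> [6 5 5]
Step 2: demand=3,sold=3 ship[1->2]=2 ship[0->1]=2 prod=3 -> [7 5 4]
Step 3: demand=3,sold=3 ship[1->2]=2 ship[0->1]=2 prod=3 -> [8 5 3]
Step 4: demand=3,sold=3 ship[1->2]=2 ship[0->1]=2 prod=3 -> [9 5 2]
Step 5: demand=3,sold=2 ship[1->2]=2 ship[0->1]=2 prod=3 -> [10 5 2]
Step 6: demand=3,sold=2 ship[1->2]=2 ship[0->1]=2 prod=3 -> [11 5 2]
Step 7: demand=3,sold=2 ship[1->2]=2 ship[0->1]=2 prod=3 -> [12 5 2]
Step 8: demand=3,sold=2 ship[1->2]=2 ship[0->1]=2 prod=3 -> [13 5 2]
Step 9: demand=3,sold=2 ship[1->2]=2 ship[0->1]=2 prod=3 -> [14 5 2]
Step 10: demand=3,sold=2 ship[1->2]=2 ship[0->1]=2 prod=3 -> [15 5 2]
Step 11: demand=3,sold=2 ship[1->2]=2 ship[0->1]=2 prod=3 -> [16 5 2]
Step 12: demand=3,sold=2 ship[1->2]=2 ship[0->1]=2 prod=3 -> [17 5 2]
First stockout at step 5

5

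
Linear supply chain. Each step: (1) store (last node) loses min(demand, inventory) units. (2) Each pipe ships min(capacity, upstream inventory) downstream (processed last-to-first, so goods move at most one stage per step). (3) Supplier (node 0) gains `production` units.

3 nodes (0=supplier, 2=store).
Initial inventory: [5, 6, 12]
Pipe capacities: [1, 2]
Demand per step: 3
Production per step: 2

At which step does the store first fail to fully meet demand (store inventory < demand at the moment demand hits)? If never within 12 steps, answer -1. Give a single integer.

Step 1: demand=3,sold=3 ship[1->2]=2 ship[0->1]=1 prod=2 -> [6 5 11]
Step 2: demand=3,sold=3 ship[1->2]=2 ship[0->1]=1 prod=2 -> [7 4 10]
Step 3: demand=3,sold=3 ship[1->2]=2 ship[0->1]=1 prod=2 -> [8 3 9]
Step 4: demand=3,sold=3 ship[1->2]=2 ship[0->1]=1 prod=2 -> [9 2 8]
Step 5: demand=3,sold=3 ship[1->2]=2 ship[0->1]=1 prod=2 -> [10 1 7]
Step 6: demand=3,sold=3 ship[1->2]=1 ship[0->1]=1 prod=2 -> [11 1 5]
Step 7: demand=3,sold=3 ship[1->2]=1 ship[0->1]=1 prod=2 -> [12 1 3]
Step 8: demand=3,sold=3 ship[1->2]=1 ship[0->1]=1 prod=2 -> [13 1 1]
Step 9: demand=3,sold=1 ship[1->2]=1 ship[0->1]=1 prod=2 -> [14 1 1]
Step 10: demand=3,sold=1 ship[1->2]=1 ship[0->1]=1 prod=2 -> [15 1 1]
Step 11: demand=3,sold=1 ship[1->2]=1 ship[0->1]=1 prod=2 -> [16 1 1]
Step 12: demand=3,sold=1 ship[1->2]=1 ship[0->1]=1 prod=2 -> [17 1 1]
First stockout at step 9

9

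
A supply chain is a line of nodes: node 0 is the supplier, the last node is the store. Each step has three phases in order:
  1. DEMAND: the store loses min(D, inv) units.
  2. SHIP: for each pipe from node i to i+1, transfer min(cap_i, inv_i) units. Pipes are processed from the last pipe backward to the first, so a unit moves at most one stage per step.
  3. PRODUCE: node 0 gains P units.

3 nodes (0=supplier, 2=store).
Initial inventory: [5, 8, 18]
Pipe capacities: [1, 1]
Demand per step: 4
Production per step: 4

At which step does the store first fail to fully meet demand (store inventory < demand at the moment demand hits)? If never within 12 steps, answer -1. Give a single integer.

Step 1: demand=4,sold=4 ship[1->2]=1 ship[0->1]=1 prod=4 -> [8 8 15]
Step 2: demand=4,sold=4 ship[1->2]=1 ship[0->1]=1 prod=4 -> [11 8 12]
Step 3: demand=4,sold=4 ship[1->2]=1 ship[0->1]=1 prod=4 -> [14 8 9]
Step 4: demand=4,sold=4 ship[1->2]=1 ship[0->1]=1 prod=4 -> [17 8 6]
Step 5: demand=4,sold=4 ship[1->2]=1 ship[0->1]=1 prod=4 -> [20 8 3]
Step 6: demand=4,sold=3 ship[1->2]=1 ship[0->1]=1 prod=4 -> [23 8 1]
Step 7: demand=4,sold=1 ship[1->2]=1 ship[0->1]=1 prod=4 -> [26 8 1]
Step 8: demand=4,sold=1 ship[1->2]=1 ship[0->1]=1 prod=4 -> [29 8 1]
Step 9: demand=4,sold=1 ship[1->2]=1 ship[0->1]=1 prod=4 -> [32 8 1]
Step 10: demand=4,sold=1 ship[1->2]=1 ship[0->1]=1 prod=4 -> [35 8 1]
Step 11: demand=4,sold=1 ship[1->2]=1 ship[0->1]=1 prod=4 -> [38 8 1]
Step 12: demand=4,sold=1 ship[1->2]=1 ship[0->1]=1 prod=4 -> [41 8 1]
First stockout at step 6

6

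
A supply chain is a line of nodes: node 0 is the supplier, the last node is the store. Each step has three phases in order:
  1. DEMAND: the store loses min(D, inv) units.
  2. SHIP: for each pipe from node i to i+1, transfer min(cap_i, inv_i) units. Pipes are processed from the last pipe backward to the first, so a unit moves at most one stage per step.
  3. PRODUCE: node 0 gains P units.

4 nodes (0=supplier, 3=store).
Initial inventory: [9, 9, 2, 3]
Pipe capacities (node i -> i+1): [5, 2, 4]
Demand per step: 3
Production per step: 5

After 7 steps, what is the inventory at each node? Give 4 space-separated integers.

Step 1: demand=3,sold=3 ship[2->3]=2 ship[1->2]=2 ship[0->1]=5 prod=5 -> inv=[9 12 2 2]
Step 2: demand=3,sold=2 ship[2->3]=2 ship[1->2]=2 ship[0->1]=5 prod=5 -> inv=[9 15 2 2]
Step 3: demand=3,sold=2 ship[2->3]=2 ship[1->2]=2 ship[0->1]=5 prod=5 -> inv=[9 18 2 2]
Step 4: demand=3,sold=2 ship[2->3]=2 ship[1->2]=2 ship[0->1]=5 prod=5 -> inv=[9 21 2 2]
Step 5: demand=3,sold=2 ship[2->3]=2 ship[1->2]=2 ship[0->1]=5 prod=5 -> inv=[9 24 2 2]
Step 6: demand=3,sold=2 ship[2->3]=2 ship[1->2]=2 ship[0->1]=5 prod=5 -> inv=[9 27 2 2]
Step 7: demand=3,sold=2 ship[2->3]=2 ship[1->2]=2 ship[0->1]=5 prod=5 -> inv=[9 30 2 2]

9 30 2 2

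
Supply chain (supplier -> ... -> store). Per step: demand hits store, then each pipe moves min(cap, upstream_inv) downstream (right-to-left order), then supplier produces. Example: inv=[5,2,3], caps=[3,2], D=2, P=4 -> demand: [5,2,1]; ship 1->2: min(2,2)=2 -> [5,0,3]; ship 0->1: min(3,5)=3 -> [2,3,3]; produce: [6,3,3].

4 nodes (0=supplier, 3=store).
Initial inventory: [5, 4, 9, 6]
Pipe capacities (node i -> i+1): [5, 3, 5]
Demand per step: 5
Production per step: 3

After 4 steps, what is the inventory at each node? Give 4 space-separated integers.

Step 1: demand=5,sold=5 ship[2->3]=5 ship[1->2]=3 ship[0->1]=5 prod=3 -> inv=[3 6 7 6]
Step 2: demand=5,sold=5 ship[2->3]=5 ship[1->2]=3 ship[0->1]=3 prod=3 -> inv=[3 6 5 6]
Step 3: demand=5,sold=5 ship[2->3]=5 ship[1->2]=3 ship[0->1]=3 prod=3 -> inv=[3 6 3 6]
Step 4: demand=5,sold=5 ship[2->3]=3 ship[1->2]=3 ship[0->1]=3 prod=3 -> inv=[3 6 3 4]

3 6 3 4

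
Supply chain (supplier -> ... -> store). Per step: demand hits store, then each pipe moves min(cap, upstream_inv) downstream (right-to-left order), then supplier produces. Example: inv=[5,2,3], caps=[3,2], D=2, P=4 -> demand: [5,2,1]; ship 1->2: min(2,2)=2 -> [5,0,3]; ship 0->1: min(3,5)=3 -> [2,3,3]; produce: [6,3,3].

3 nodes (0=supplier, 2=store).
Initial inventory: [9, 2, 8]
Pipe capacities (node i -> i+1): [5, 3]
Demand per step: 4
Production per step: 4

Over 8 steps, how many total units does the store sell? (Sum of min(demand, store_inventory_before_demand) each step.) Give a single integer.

Step 1: sold=4 (running total=4) -> [8 5 6]
Step 2: sold=4 (running total=8) -> [7 7 5]
Step 3: sold=4 (running total=12) -> [6 9 4]
Step 4: sold=4 (running total=16) -> [5 11 3]
Step 5: sold=3 (running total=19) -> [4 13 3]
Step 6: sold=3 (running total=22) -> [4 14 3]
Step 7: sold=3 (running total=25) -> [4 15 3]
Step 8: sold=3 (running total=28) -> [4 16 3]

Answer: 28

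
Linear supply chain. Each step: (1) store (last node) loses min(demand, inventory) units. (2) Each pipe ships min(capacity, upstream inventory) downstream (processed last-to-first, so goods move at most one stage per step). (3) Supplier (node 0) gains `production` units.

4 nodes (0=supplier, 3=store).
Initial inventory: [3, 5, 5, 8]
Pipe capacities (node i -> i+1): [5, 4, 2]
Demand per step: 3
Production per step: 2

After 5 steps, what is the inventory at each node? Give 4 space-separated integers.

Step 1: demand=3,sold=3 ship[2->3]=2 ship[1->2]=4 ship[0->1]=3 prod=2 -> inv=[2 4 7 7]
Step 2: demand=3,sold=3 ship[2->3]=2 ship[1->2]=4 ship[0->1]=2 prod=2 -> inv=[2 2 9 6]
Step 3: demand=3,sold=3 ship[2->3]=2 ship[1->2]=2 ship[0->1]=2 prod=2 -> inv=[2 2 9 5]
Step 4: demand=3,sold=3 ship[2->3]=2 ship[1->2]=2 ship[0->1]=2 prod=2 -> inv=[2 2 9 4]
Step 5: demand=3,sold=3 ship[2->3]=2 ship[1->2]=2 ship[0->1]=2 prod=2 -> inv=[2 2 9 3]

2 2 9 3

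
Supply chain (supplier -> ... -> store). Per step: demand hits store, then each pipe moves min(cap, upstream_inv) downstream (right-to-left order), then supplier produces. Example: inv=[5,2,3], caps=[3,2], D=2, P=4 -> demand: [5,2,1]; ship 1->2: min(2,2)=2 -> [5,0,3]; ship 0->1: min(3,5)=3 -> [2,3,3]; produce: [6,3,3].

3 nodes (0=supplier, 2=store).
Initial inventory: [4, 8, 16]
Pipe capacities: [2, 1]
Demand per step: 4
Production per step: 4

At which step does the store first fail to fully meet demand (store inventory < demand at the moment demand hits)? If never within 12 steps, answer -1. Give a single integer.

Step 1: demand=4,sold=4 ship[1->2]=1 ship[0->1]=2 prod=4 -> [6 9 13]
Step 2: demand=4,sold=4 ship[1->2]=1 ship[0->1]=2 prod=4 -> [8 10 10]
Step 3: demand=4,sold=4 ship[1->2]=1 ship[0->1]=2 prod=4 -> [10 11 7]
Step 4: demand=4,sold=4 ship[1->2]=1 ship[0->1]=2 prod=4 -> [12 12 4]
Step 5: demand=4,sold=4 ship[1->2]=1 ship[0->1]=2 prod=4 -> [14 13 1]
Step 6: demand=4,sold=1 ship[1->2]=1 ship[0->1]=2 prod=4 -> [16 14 1]
Step 7: demand=4,sold=1 ship[1->2]=1 ship[0->1]=2 prod=4 -> [18 15 1]
Step 8: demand=4,sold=1 ship[1->2]=1 ship[0->1]=2 prod=4 -> [20 16 1]
Step 9: demand=4,sold=1 ship[1->2]=1 ship[0->1]=2 prod=4 -> [22 17 1]
Step 10: demand=4,sold=1 ship[1->2]=1 ship[0->1]=2 prod=4 -> [24 18 1]
Step 11: demand=4,sold=1 ship[1->2]=1 ship[0->1]=2 prod=4 -> [26 19 1]
Step 12: demand=4,sold=1 ship[1->2]=1 ship[0->1]=2 prod=4 -> [28 20 1]
First stockout at step 6

6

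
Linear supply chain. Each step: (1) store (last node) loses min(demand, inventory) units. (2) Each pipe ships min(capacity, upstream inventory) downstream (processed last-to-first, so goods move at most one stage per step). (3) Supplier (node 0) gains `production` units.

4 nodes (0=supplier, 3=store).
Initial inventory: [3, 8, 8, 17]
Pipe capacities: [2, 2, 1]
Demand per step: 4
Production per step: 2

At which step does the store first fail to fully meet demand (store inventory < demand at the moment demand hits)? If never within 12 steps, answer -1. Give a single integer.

Step 1: demand=4,sold=4 ship[2->3]=1 ship[1->2]=2 ship[0->1]=2 prod=2 -> [3 8 9 14]
Step 2: demand=4,sold=4 ship[2->3]=1 ship[1->2]=2 ship[0->1]=2 prod=2 -> [3 8 10 11]
Step 3: demand=4,sold=4 ship[2->3]=1 ship[1->2]=2 ship[0->1]=2 prod=2 -> [3 8 11 8]
Step 4: demand=4,sold=4 ship[2->3]=1 ship[1->2]=2 ship[0->1]=2 prod=2 -> [3 8 12 5]
Step 5: demand=4,sold=4 ship[2->3]=1 ship[1->2]=2 ship[0->1]=2 prod=2 -> [3 8 13 2]
Step 6: demand=4,sold=2 ship[2->3]=1 ship[1->2]=2 ship[0->1]=2 prod=2 -> [3 8 14 1]
Step 7: demand=4,sold=1 ship[2->3]=1 ship[1->2]=2 ship[0->1]=2 prod=2 -> [3 8 15 1]
Step 8: demand=4,sold=1 ship[2->3]=1 ship[1->2]=2 ship[0->1]=2 prod=2 -> [3 8 16 1]
Step 9: demand=4,sold=1 ship[2->3]=1 ship[1->2]=2 ship[0->1]=2 prod=2 -> [3 8 17 1]
Step 10: demand=4,sold=1 ship[2->3]=1 ship[1->2]=2 ship[0->1]=2 prod=2 -> [3 8 18 1]
Step 11: demand=4,sold=1 ship[2->3]=1 ship[1->2]=2 ship[0->1]=2 prod=2 -> [3 8 19 1]
Step 12: demand=4,sold=1 ship[2->3]=1 ship[1->2]=2 ship[0->1]=2 prod=2 -> [3 8 20 1]
First stockout at step 6

6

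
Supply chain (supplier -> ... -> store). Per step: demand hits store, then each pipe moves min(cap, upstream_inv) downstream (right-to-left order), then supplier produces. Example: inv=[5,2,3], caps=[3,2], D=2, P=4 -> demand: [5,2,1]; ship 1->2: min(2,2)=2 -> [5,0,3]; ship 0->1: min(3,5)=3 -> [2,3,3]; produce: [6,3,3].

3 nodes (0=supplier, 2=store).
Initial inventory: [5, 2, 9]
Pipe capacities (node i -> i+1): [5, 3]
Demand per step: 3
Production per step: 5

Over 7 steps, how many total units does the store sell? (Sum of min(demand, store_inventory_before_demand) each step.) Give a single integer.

Answer: 21

Derivation:
Step 1: sold=3 (running total=3) -> [5 5 8]
Step 2: sold=3 (running total=6) -> [5 7 8]
Step 3: sold=3 (running total=9) -> [5 9 8]
Step 4: sold=3 (running total=12) -> [5 11 8]
Step 5: sold=3 (running total=15) -> [5 13 8]
Step 6: sold=3 (running total=18) -> [5 15 8]
Step 7: sold=3 (running total=21) -> [5 17 8]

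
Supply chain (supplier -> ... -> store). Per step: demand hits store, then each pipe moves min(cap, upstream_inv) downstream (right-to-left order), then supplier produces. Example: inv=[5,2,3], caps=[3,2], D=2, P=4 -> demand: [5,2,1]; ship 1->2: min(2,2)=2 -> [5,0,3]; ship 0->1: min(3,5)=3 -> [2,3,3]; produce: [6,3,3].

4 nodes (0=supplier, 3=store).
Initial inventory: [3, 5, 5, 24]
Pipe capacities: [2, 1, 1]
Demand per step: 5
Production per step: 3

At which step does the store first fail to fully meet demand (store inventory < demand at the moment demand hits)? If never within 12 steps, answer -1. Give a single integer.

Step 1: demand=5,sold=5 ship[2->3]=1 ship[1->2]=1 ship[0->1]=2 prod=3 -> [4 6 5 20]
Step 2: demand=5,sold=5 ship[2->3]=1 ship[1->2]=1 ship[0->1]=2 prod=3 -> [5 7 5 16]
Step 3: demand=5,sold=5 ship[2->3]=1 ship[1->2]=1 ship[0->1]=2 prod=3 -> [6 8 5 12]
Step 4: demand=5,sold=5 ship[2->3]=1 ship[1->2]=1 ship[0->1]=2 prod=3 -> [7 9 5 8]
Step 5: demand=5,sold=5 ship[2->3]=1 ship[1->2]=1 ship[0->1]=2 prod=3 -> [8 10 5 4]
Step 6: demand=5,sold=4 ship[2->3]=1 ship[1->2]=1 ship[0->1]=2 prod=3 -> [9 11 5 1]
Step 7: demand=5,sold=1 ship[2->3]=1 ship[1->2]=1 ship[0->1]=2 prod=3 -> [10 12 5 1]
Step 8: demand=5,sold=1 ship[2->3]=1 ship[1->2]=1 ship[0->1]=2 prod=3 -> [11 13 5 1]
Step 9: demand=5,sold=1 ship[2->3]=1 ship[1->2]=1 ship[0->1]=2 prod=3 -> [12 14 5 1]
Step 10: demand=5,sold=1 ship[2->3]=1 ship[1->2]=1 ship[0->1]=2 prod=3 -> [13 15 5 1]
Step 11: demand=5,sold=1 ship[2->3]=1 ship[1->2]=1 ship[0->1]=2 prod=3 -> [14 16 5 1]
Step 12: demand=5,sold=1 ship[2->3]=1 ship[1->2]=1 ship[0->1]=2 prod=3 -> [15 17 5 1]
First stockout at step 6

6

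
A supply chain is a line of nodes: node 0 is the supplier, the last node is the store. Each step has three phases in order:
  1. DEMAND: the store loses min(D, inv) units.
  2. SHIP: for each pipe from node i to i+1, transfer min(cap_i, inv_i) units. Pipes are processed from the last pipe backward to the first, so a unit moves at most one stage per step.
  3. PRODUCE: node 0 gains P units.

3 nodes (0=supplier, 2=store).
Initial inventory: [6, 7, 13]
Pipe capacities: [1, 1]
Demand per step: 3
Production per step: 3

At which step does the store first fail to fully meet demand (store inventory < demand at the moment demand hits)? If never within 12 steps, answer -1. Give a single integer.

Step 1: demand=3,sold=3 ship[1->2]=1 ship[0->1]=1 prod=3 -> [8 7 11]
Step 2: demand=3,sold=3 ship[1->2]=1 ship[0->1]=1 prod=3 -> [10 7 9]
Step 3: demand=3,sold=3 ship[1->2]=1 ship[0->1]=1 prod=3 -> [12 7 7]
Step 4: demand=3,sold=3 ship[1->2]=1 ship[0->1]=1 prod=3 -> [14 7 5]
Step 5: demand=3,sold=3 ship[1->2]=1 ship[0->1]=1 prod=3 -> [16 7 3]
Step 6: demand=3,sold=3 ship[1->2]=1 ship[0->1]=1 prod=3 -> [18 7 1]
Step 7: demand=3,sold=1 ship[1->2]=1 ship[0->1]=1 prod=3 -> [20 7 1]
Step 8: demand=3,sold=1 ship[1->2]=1 ship[0->1]=1 prod=3 -> [22 7 1]
Step 9: demand=3,sold=1 ship[1->2]=1 ship[0->1]=1 prod=3 -> [24 7 1]
Step 10: demand=3,sold=1 ship[1->2]=1 ship[0->1]=1 prod=3 -> [26 7 1]
Step 11: demand=3,sold=1 ship[1->2]=1 ship[0->1]=1 prod=3 -> [28 7 1]
Step 12: demand=3,sold=1 ship[1->2]=1 ship[0->1]=1 prod=3 -> [30 7 1]
First stockout at step 7

7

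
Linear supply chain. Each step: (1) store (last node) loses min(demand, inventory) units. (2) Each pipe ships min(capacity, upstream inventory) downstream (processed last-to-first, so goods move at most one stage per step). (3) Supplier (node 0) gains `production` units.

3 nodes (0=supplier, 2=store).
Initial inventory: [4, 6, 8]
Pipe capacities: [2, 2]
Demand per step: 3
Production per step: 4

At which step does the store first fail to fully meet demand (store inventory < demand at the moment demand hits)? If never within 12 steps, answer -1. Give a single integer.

Step 1: demand=3,sold=3 ship[1->2]=2 ship[0->1]=2 prod=4 -> [6 6 7]
Step 2: demand=3,sold=3 ship[1->2]=2 ship[0->1]=2 prod=4 -> [8 6 6]
Step 3: demand=3,sold=3 ship[1->2]=2 ship[0->1]=2 prod=4 -> [10 6 5]
Step 4: demand=3,sold=3 ship[1->2]=2 ship[0->1]=2 prod=4 -> [12 6 4]
Step 5: demand=3,sold=3 ship[1->2]=2 ship[0->1]=2 prod=4 -> [14 6 3]
Step 6: demand=3,sold=3 ship[1->2]=2 ship[0->1]=2 prod=4 -> [16 6 2]
Step 7: demand=3,sold=2 ship[1->2]=2 ship[0->1]=2 prod=4 -> [18 6 2]
Step 8: demand=3,sold=2 ship[1->2]=2 ship[0->1]=2 prod=4 -> [20 6 2]
Step 9: demand=3,sold=2 ship[1->2]=2 ship[0->1]=2 prod=4 -> [22 6 2]
Step 10: demand=3,sold=2 ship[1->2]=2 ship[0->1]=2 prod=4 -> [24 6 2]
Step 11: demand=3,sold=2 ship[1->2]=2 ship[0->1]=2 prod=4 -> [26 6 2]
Step 12: demand=3,sold=2 ship[1->2]=2 ship[0->1]=2 prod=4 -> [28 6 2]
First stockout at step 7

7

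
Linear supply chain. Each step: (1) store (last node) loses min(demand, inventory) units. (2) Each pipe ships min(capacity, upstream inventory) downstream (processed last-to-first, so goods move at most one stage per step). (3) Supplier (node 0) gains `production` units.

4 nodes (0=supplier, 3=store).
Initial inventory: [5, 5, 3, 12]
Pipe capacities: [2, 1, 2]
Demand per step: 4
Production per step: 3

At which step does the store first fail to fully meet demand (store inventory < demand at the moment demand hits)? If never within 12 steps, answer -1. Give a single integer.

Step 1: demand=4,sold=4 ship[2->3]=2 ship[1->2]=1 ship[0->1]=2 prod=3 -> [6 6 2 10]
Step 2: demand=4,sold=4 ship[2->3]=2 ship[1->2]=1 ship[0->1]=2 prod=3 -> [7 7 1 8]
Step 3: demand=4,sold=4 ship[2->3]=1 ship[1->2]=1 ship[0->1]=2 prod=3 -> [8 8 1 5]
Step 4: demand=4,sold=4 ship[2->3]=1 ship[1->2]=1 ship[0->1]=2 prod=3 -> [9 9 1 2]
Step 5: demand=4,sold=2 ship[2->3]=1 ship[1->2]=1 ship[0->1]=2 prod=3 -> [10 10 1 1]
Step 6: demand=4,sold=1 ship[2->3]=1 ship[1->2]=1 ship[0->1]=2 prod=3 -> [11 11 1 1]
Step 7: demand=4,sold=1 ship[2->3]=1 ship[1->2]=1 ship[0->1]=2 prod=3 -> [12 12 1 1]
Step 8: demand=4,sold=1 ship[2->3]=1 ship[1->2]=1 ship[0->1]=2 prod=3 -> [13 13 1 1]
Step 9: demand=4,sold=1 ship[2->3]=1 ship[1->2]=1 ship[0->1]=2 prod=3 -> [14 14 1 1]
Step 10: demand=4,sold=1 ship[2->3]=1 ship[1->2]=1 ship[0->1]=2 prod=3 -> [15 15 1 1]
Step 11: demand=4,sold=1 ship[2->3]=1 ship[1->2]=1 ship[0->1]=2 prod=3 -> [16 16 1 1]
Step 12: demand=4,sold=1 ship[2->3]=1 ship[1->2]=1 ship[0->1]=2 prod=3 -> [17 17 1 1]
First stockout at step 5

5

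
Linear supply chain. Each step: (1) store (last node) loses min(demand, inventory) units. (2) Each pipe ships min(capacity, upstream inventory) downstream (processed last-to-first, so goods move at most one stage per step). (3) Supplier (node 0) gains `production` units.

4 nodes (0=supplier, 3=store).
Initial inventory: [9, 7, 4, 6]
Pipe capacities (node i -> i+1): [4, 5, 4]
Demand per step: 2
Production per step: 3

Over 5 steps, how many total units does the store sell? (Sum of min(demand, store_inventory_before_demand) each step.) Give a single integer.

Answer: 10

Derivation:
Step 1: sold=2 (running total=2) -> [8 6 5 8]
Step 2: sold=2 (running total=4) -> [7 5 6 10]
Step 3: sold=2 (running total=6) -> [6 4 7 12]
Step 4: sold=2 (running total=8) -> [5 4 7 14]
Step 5: sold=2 (running total=10) -> [4 4 7 16]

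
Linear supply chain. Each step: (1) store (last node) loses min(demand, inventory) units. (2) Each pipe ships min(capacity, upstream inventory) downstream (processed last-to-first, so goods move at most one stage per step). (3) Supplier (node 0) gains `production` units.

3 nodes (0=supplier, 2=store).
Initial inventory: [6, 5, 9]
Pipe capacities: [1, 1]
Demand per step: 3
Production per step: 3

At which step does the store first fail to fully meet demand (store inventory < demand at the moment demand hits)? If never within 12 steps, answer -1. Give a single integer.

Step 1: demand=3,sold=3 ship[1->2]=1 ship[0->1]=1 prod=3 -> [8 5 7]
Step 2: demand=3,sold=3 ship[1->2]=1 ship[0->1]=1 prod=3 -> [10 5 5]
Step 3: demand=3,sold=3 ship[1->2]=1 ship[0->1]=1 prod=3 -> [12 5 3]
Step 4: demand=3,sold=3 ship[1->2]=1 ship[0->1]=1 prod=3 -> [14 5 1]
Step 5: demand=3,sold=1 ship[1->2]=1 ship[0->1]=1 prod=3 -> [16 5 1]
Step 6: demand=3,sold=1 ship[1->2]=1 ship[0->1]=1 prod=3 -> [18 5 1]
Step 7: demand=3,sold=1 ship[1->2]=1 ship[0->1]=1 prod=3 -> [20 5 1]
Step 8: demand=3,sold=1 ship[1->2]=1 ship[0->1]=1 prod=3 -> [22 5 1]
Step 9: demand=3,sold=1 ship[1->2]=1 ship[0->1]=1 prod=3 -> [24 5 1]
Step 10: demand=3,sold=1 ship[1->2]=1 ship[0->1]=1 prod=3 -> [26 5 1]
Step 11: demand=3,sold=1 ship[1->2]=1 ship[0->1]=1 prod=3 -> [28 5 1]
Step 12: demand=3,sold=1 ship[1->2]=1 ship[0->1]=1 prod=3 -> [30 5 1]
First stockout at step 5

5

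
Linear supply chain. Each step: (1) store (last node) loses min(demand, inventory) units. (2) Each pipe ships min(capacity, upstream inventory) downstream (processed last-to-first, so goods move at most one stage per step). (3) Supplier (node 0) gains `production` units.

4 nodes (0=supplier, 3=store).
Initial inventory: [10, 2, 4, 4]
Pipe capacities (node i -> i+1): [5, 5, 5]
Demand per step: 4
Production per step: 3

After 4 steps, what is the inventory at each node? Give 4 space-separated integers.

Step 1: demand=4,sold=4 ship[2->3]=4 ship[1->2]=2 ship[0->1]=5 prod=3 -> inv=[8 5 2 4]
Step 2: demand=4,sold=4 ship[2->3]=2 ship[1->2]=5 ship[0->1]=5 prod=3 -> inv=[6 5 5 2]
Step 3: demand=4,sold=2 ship[2->3]=5 ship[1->2]=5 ship[0->1]=5 prod=3 -> inv=[4 5 5 5]
Step 4: demand=4,sold=4 ship[2->3]=5 ship[1->2]=5 ship[0->1]=4 prod=3 -> inv=[3 4 5 6]

3 4 5 6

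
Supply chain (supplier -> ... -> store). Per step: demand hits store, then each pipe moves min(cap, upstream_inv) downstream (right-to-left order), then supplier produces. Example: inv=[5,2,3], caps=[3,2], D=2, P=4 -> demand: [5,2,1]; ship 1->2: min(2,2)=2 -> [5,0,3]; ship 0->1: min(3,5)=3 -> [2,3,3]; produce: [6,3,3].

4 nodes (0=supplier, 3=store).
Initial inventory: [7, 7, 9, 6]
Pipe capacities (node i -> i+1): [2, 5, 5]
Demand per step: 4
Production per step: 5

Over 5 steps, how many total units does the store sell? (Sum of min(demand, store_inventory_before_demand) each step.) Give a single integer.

Answer: 20

Derivation:
Step 1: sold=4 (running total=4) -> [10 4 9 7]
Step 2: sold=4 (running total=8) -> [13 2 8 8]
Step 3: sold=4 (running total=12) -> [16 2 5 9]
Step 4: sold=4 (running total=16) -> [19 2 2 10]
Step 5: sold=4 (running total=20) -> [22 2 2 8]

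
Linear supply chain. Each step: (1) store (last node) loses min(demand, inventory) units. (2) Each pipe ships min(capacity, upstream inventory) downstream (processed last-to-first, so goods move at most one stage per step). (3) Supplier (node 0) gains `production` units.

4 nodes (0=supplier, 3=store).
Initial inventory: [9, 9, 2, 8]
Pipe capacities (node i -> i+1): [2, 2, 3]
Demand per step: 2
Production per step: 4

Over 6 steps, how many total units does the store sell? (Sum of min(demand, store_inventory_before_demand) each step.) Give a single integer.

Step 1: sold=2 (running total=2) -> [11 9 2 8]
Step 2: sold=2 (running total=4) -> [13 9 2 8]
Step 3: sold=2 (running total=6) -> [15 9 2 8]
Step 4: sold=2 (running total=8) -> [17 9 2 8]
Step 5: sold=2 (running total=10) -> [19 9 2 8]
Step 6: sold=2 (running total=12) -> [21 9 2 8]

Answer: 12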